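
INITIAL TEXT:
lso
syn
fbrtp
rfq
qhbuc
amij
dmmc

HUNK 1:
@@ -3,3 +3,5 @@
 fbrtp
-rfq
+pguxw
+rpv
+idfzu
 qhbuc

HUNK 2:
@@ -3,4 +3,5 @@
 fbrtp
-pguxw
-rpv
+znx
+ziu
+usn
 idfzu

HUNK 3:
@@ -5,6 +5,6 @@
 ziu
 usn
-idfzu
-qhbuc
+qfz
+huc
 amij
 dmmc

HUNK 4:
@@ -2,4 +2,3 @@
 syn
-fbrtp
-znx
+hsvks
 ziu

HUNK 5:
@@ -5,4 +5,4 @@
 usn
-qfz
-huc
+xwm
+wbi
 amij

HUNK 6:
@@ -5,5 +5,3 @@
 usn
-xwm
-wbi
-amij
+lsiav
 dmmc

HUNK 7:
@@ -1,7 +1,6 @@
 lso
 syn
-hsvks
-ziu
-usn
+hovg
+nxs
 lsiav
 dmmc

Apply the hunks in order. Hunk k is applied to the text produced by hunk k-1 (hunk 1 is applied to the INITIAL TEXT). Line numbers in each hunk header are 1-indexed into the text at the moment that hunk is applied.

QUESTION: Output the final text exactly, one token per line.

Answer: lso
syn
hovg
nxs
lsiav
dmmc

Derivation:
Hunk 1: at line 3 remove [rfq] add [pguxw,rpv,idfzu] -> 9 lines: lso syn fbrtp pguxw rpv idfzu qhbuc amij dmmc
Hunk 2: at line 3 remove [pguxw,rpv] add [znx,ziu,usn] -> 10 lines: lso syn fbrtp znx ziu usn idfzu qhbuc amij dmmc
Hunk 3: at line 5 remove [idfzu,qhbuc] add [qfz,huc] -> 10 lines: lso syn fbrtp znx ziu usn qfz huc amij dmmc
Hunk 4: at line 2 remove [fbrtp,znx] add [hsvks] -> 9 lines: lso syn hsvks ziu usn qfz huc amij dmmc
Hunk 5: at line 5 remove [qfz,huc] add [xwm,wbi] -> 9 lines: lso syn hsvks ziu usn xwm wbi amij dmmc
Hunk 6: at line 5 remove [xwm,wbi,amij] add [lsiav] -> 7 lines: lso syn hsvks ziu usn lsiav dmmc
Hunk 7: at line 1 remove [hsvks,ziu,usn] add [hovg,nxs] -> 6 lines: lso syn hovg nxs lsiav dmmc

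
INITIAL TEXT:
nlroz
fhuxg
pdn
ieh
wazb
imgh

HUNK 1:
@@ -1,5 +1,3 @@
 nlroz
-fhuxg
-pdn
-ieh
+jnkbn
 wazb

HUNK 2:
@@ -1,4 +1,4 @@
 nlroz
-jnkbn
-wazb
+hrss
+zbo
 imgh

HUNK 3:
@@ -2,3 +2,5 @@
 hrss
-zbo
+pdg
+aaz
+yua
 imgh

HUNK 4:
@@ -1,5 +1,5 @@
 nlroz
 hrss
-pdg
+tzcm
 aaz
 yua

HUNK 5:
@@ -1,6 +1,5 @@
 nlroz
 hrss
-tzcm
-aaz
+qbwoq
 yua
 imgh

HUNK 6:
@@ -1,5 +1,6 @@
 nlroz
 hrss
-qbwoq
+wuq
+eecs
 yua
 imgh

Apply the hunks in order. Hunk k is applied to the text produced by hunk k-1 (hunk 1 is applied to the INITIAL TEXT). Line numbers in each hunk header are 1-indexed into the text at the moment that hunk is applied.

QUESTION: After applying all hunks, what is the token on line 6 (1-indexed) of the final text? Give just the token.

Hunk 1: at line 1 remove [fhuxg,pdn,ieh] add [jnkbn] -> 4 lines: nlroz jnkbn wazb imgh
Hunk 2: at line 1 remove [jnkbn,wazb] add [hrss,zbo] -> 4 lines: nlroz hrss zbo imgh
Hunk 3: at line 2 remove [zbo] add [pdg,aaz,yua] -> 6 lines: nlroz hrss pdg aaz yua imgh
Hunk 4: at line 1 remove [pdg] add [tzcm] -> 6 lines: nlroz hrss tzcm aaz yua imgh
Hunk 5: at line 1 remove [tzcm,aaz] add [qbwoq] -> 5 lines: nlroz hrss qbwoq yua imgh
Hunk 6: at line 1 remove [qbwoq] add [wuq,eecs] -> 6 lines: nlroz hrss wuq eecs yua imgh
Final line 6: imgh

Answer: imgh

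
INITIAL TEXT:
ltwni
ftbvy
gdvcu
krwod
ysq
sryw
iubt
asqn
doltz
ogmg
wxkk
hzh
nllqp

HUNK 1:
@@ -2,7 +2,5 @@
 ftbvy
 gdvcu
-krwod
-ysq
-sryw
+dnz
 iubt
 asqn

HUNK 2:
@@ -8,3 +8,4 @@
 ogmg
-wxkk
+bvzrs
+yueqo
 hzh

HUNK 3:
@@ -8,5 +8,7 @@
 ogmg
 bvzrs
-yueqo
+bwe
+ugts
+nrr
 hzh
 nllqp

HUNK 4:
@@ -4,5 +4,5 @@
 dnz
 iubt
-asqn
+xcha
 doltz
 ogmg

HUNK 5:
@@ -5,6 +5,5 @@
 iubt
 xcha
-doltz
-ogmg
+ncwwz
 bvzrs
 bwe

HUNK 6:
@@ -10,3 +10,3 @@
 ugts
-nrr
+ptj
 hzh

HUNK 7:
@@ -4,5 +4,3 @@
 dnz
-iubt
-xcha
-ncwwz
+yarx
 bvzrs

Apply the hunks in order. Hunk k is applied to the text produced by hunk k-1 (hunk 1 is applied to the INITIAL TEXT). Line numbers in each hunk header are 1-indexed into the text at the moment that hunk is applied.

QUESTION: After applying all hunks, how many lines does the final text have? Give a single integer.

Answer: 11

Derivation:
Hunk 1: at line 2 remove [krwod,ysq,sryw] add [dnz] -> 11 lines: ltwni ftbvy gdvcu dnz iubt asqn doltz ogmg wxkk hzh nllqp
Hunk 2: at line 8 remove [wxkk] add [bvzrs,yueqo] -> 12 lines: ltwni ftbvy gdvcu dnz iubt asqn doltz ogmg bvzrs yueqo hzh nllqp
Hunk 3: at line 8 remove [yueqo] add [bwe,ugts,nrr] -> 14 lines: ltwni ftbvy gdvcu dnz iubt asqn doltz ogmg bvzrs bwe ugts nrr hzh nllqp
Hunk 4: at line 4 remove [asqn] add [xcha] -> 14 lines: ltwni ftbvy gdvcu dnz iubt xcha doltz ogmg bvzrs bwe ugts nrr hzh nllqp
Hunk 5: at line 5 remove [doltz,ogmg] add [ncwwz] -> 13 lines: ltwni ftbvy gdvcu dnz iubt xcha ncwwz bvzrs bwe ugts nrr hzh nllqp
Hunk 6: at line 10 remove [nrr] add [ptj] -> 13 lines: ltwni ftbvy gdvcu dnz iubt xcha ncwwz bvzrs bwe ugts ptj hzh nllqp
Hunk 7: at line 4 remove [iubt,xcha,ncwwz] add [yarx] -> 11 lines: ltwni ftbvy gdvcu dnz yarx bvzrs bwe ugts ptj hzh nllqp
Final line count: 11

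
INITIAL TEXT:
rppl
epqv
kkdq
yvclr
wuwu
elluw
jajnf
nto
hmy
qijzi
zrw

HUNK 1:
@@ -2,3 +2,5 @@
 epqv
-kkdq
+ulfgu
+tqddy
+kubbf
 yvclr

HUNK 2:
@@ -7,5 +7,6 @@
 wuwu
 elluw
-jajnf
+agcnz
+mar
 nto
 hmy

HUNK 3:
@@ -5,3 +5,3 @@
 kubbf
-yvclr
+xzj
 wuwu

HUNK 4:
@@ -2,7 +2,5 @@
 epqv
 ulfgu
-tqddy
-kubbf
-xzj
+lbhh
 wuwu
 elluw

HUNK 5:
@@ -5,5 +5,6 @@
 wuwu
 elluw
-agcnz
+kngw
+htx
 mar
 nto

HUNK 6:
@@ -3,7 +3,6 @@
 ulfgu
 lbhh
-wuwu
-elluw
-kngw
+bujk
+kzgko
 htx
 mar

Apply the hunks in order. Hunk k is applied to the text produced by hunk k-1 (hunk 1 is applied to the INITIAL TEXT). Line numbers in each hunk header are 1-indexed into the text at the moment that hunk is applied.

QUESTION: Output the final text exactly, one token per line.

Answer: rppl
epqv
ulfgu
lbhh
bujk
kzgko
htx
mar
nto
hmy
qijzi
zrw

Derivation:
Hunk 1: at line 2 remove [kkdq] add [ulfgu,tqddy,kubbf] -> 13 lines: rppl epqv ulfgu tqddy kubbf yvclr wuwu elluw jajnf nto hmy qijzi zrw
Hunk 2: at line 7 remove [jajnf] add [agcnz,mar] -> 14 lines: rppl epqv ulfgu tqddy kubbf yvclr wuwu elluw agcnz mar nto hmy qijzi zrw
Hunk 3: at line 5 remove [yvclr] add [xzj] -> 14 lines: rppl epqv ulfgu tqddy kubbf xzj wuwu elluw agcnz mar nto hmy qijzi zrw
Hunk 4: at line 2 remove [tqddy,kubbf,xzj] add [lbhh] -> 12 lines: rppl epqv ulfgu lbhh wuwu elluw agcnz mar nto hmy qijzi zrw
Hunk 5: at line 5 remove [agcnz] add [kngw,htx] -> 13 lines: rppl epqv ulfgu lbhh wuwu elluw kngw htx mar nto hmy qijzi zrw
Hunk 6: at line 3 remove [wuwu,elluw,kngw] add [bujk,kzgko] -> 12 lines: rppl epqv ulfgu lbhh bujk kzgko htx mar nto hmy qijzi zrw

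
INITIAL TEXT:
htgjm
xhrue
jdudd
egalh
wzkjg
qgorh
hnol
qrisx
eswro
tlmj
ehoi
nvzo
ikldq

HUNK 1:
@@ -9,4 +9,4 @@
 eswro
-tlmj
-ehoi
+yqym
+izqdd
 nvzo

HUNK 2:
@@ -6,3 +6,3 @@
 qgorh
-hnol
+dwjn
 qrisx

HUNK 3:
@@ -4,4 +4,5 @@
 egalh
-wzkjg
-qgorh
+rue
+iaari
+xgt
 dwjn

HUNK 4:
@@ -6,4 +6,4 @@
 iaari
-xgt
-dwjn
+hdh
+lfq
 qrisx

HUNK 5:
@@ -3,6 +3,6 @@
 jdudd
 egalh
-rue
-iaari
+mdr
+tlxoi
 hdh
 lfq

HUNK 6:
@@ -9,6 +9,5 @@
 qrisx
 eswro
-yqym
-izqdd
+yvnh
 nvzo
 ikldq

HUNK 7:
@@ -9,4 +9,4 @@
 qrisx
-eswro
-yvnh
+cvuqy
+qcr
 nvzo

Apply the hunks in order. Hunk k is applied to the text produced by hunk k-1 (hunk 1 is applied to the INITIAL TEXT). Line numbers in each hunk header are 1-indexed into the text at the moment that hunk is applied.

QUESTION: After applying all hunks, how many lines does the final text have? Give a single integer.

Answer: 13

Derivation:
Hunk 1: at line 9 remove [tlmj,ehoi] add [yqym,izqdd] -> 13 lines: htgjm xhrue jdudd egalh wzkjg qgorh hnol qrisx eswro yqym izqdd nvzo ikldq
Hunk 2: at line 6 remove [hnol] add [dwjn] -> 13 lines: htgjm xhrue jdudd egalh wzkjg qgorh dwjn qrisx eswro yqym izqdd nvzo ikldq
Hunk 3: at line 4 remove [wzkjg,qgorh] add [rue,iaari,xgt] -> 14 lines: htgjm xhrue jdudd egalh rue iaari xgt dwjn qrisx eswro yqym izqdd nvzo ikldq
Hunk 4: at line 6 remove [xgt,dwjn] add [hdh,lfq] -> 14 lines: htgjm xhrue jdudd egalh rue iaari hdh lfq qrisx eswro yqym izqdd nvzo ikldq
Hunk 5: at line 3 remove [rue,iaari] add [mdr,tlxoi] -> 14 lines: htgjm xhrue jdudd egalh mdr tlxoi hdh lfq qrisx eswro yqym izqdd nvzo ikldq
Hunk 6: at line 9 remove [yqym,izqdd] add [yvnh] -> 13 lines: htgjm xhrue jdudd egalh mdr tlxoi hdh lfq qrisx eswro yvnh nvzo ikldq
Hunk 7: at line 9 remove [eswro,yvnh] add [cvuqy,qcr] -> 13 lines: htgjm xhrue jdudd egalh mdr tlxoi hdh lfq qrisx cvuqy qcr nvzo ikldq
Final line count: 13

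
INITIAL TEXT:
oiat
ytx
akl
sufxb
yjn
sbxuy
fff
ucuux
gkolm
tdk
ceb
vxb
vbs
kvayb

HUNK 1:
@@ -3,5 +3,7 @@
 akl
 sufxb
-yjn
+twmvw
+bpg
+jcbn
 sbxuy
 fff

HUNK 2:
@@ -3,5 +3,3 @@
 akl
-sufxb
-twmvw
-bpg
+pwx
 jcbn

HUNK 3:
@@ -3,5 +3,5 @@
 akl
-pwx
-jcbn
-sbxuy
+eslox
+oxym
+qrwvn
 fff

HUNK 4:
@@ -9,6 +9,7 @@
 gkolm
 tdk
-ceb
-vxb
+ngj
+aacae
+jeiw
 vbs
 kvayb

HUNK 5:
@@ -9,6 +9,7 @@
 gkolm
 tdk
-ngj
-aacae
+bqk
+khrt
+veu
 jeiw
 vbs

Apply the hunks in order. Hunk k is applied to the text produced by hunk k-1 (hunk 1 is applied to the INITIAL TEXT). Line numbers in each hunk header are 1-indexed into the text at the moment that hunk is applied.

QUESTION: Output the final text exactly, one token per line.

Hunk 1: at line 3 remove [yjn] add [twmvw,bpg,jcbn] -> 16 lines: oiat ytx akl sufxb twmvw bpg jcbn sbxuy fff ucuux gkolm tdk ceb vxb vbs kvayb
Hunk 2: at line 3 remove [sufxb,twmvw,bpg] add [pwx] -> 14 lines: oiat ytx akl pwx jcbn sbxuy fff ucuux gkolm tdk ceb vxb vbs kvayb
Hunk 3: at line 3 remove [pwx,jcbn,sbxuy] add [eslox,oxym,qrwvn] -> 14 lines: oiat ytx akl eslox oxym qrwvn fff ucuux gkolm tdk ceb vxb vbs kvayb
Hunk 4: at line 9 remove [ceb,vxb] add [ngj,aacae,jeiw] -> 15 lines: oiat ytx akl eslox oxym qrwvn fff ucuux gkolm tdk ngj aacae jeiw vbs kvayb
Hunk 5: at line 9 remove [ngj,aacae] add [bqk,khrt,veu] -> 16 lines: oiat ytx akl eslox oxym qrwvn fff ucuux gkolm tdk bqk khrt veu jeiw vbs kvayb

Answer: oiat
ytx
akl
eslox
oxym
qrwvn
fff
ucuux
gkolm
tdk
bqk
khrt
veu
jeiw
vbs
kvayb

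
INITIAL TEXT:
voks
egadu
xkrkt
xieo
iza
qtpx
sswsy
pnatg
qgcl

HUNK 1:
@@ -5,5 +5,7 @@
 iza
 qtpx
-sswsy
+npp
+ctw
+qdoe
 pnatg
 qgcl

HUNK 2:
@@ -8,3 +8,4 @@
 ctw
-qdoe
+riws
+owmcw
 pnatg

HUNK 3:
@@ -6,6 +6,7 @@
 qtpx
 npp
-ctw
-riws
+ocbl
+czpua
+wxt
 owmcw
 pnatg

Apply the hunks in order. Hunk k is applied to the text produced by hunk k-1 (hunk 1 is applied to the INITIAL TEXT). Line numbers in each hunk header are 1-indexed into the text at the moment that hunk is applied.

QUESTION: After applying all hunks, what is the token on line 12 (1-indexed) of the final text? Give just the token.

Answer: pnatg

Derivation:
Hunk 1: at line 5 remove [sswsy] add [npp,ctw,qdoe] -> 11 lines: voks egadu xkrkt xieo iza qtpx npp ctw qdoe pnatg qgcl
Hunk 2: at line 8 remove [qdoe] add [riws,owmcw] -> 12 lines: voks egadu xkrkt xieo iza qtpx npp ctw riws owmcw pnatg qgcl
Hunk 3: at line 6 remove [ctw,riws] add [ocbl,czpua,wxt] -> 13 lines: voks egadu xkrkt xieo iza qtpx npp ocbl czpua wxt owmcw pnatg qgcl
Final line 12: pnatg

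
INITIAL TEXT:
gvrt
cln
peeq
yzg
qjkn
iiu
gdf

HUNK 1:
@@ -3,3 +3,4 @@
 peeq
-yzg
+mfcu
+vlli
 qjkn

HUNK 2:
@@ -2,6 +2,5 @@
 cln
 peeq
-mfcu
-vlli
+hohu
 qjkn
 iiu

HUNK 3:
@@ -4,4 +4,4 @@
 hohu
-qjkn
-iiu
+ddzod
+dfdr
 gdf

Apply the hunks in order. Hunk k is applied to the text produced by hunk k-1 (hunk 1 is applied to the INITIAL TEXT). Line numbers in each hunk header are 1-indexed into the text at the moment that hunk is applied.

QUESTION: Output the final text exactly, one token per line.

Hunk 1: at line 3 remove [yzg] add [mfcu,vlli] -> 8 lines: gvrt cln peeq mfcu vlli qjkn iiu gdf
Hunk 2: at line 2 remove [mfcu,vlli] add [hohu] -> 7 lines: gvrt cln peeq hohu qjkn iiu gdf
Hunk 3: at line 4 remove [qjkn,iiu] add [ddzod,dfdr] -> 7 lines: gvrt cln peeq hohu ddzod dfdr gdf

Answer: gvrt
cln
peeq
hohu
ddzod
dfdr
gdf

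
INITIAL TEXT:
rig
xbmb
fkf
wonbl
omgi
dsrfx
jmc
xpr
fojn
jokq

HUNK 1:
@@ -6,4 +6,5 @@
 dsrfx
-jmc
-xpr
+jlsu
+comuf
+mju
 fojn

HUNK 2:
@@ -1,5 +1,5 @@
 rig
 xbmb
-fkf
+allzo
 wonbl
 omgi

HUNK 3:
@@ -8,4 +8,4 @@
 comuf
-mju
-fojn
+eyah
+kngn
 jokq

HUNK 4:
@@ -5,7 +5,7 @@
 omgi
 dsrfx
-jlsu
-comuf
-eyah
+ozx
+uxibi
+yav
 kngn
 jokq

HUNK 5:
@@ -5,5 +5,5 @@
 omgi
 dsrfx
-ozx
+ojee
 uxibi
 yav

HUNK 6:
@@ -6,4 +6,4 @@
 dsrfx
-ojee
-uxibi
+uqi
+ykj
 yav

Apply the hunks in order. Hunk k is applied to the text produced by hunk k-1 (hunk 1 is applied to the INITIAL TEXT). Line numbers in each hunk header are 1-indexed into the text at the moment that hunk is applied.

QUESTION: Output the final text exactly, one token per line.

Hunk 1: at line 6 remove [jmc,xpr] add [jlsu,comuf,mju] -> 11 lines: rig xbmb fkf wonbl omgi dsrfx jlsu comuf mju fojn jokq
Hunk 2: at line 1 remove [fkf] add [allzo] -> 11 lines: rig xbmb allzo wonbl omgi dsrfx jlsu comuf mju fojn jokq
Hunk 3: at line 8 remove [mju,fojn] add [eyah,kngn] -> 11 lines: rig xbmb allzo wonbl omgi dsrfx jlsu comuf eyah kngn jokq
Hunk 4: at line 5 remove [jlsu,comuf,eyah] add [ozx,uxibi,yav] -> 11 lines: rig xbmb allzo wonbl omgi dsrfx ozx uxibi yav kngn jokq
Hunk 5: at line 5 remove [ozx] add [ojee] -> 11 lines: rig xbmb allzo wonbl omgi dsrfx ojee uxibi yav kngn jokq
Hunk 6: at line 6 remove [ojee,uxibi] add [uqi,ykj] -> 11 lines: rig xbmb allzo wonbl omgi dsrfx uqi ykj yav kngn jokq

Answer: rig
xbmb
allzo
wonbl
omgi
dsrfx
uqi
ykj
yav
kngn
jokq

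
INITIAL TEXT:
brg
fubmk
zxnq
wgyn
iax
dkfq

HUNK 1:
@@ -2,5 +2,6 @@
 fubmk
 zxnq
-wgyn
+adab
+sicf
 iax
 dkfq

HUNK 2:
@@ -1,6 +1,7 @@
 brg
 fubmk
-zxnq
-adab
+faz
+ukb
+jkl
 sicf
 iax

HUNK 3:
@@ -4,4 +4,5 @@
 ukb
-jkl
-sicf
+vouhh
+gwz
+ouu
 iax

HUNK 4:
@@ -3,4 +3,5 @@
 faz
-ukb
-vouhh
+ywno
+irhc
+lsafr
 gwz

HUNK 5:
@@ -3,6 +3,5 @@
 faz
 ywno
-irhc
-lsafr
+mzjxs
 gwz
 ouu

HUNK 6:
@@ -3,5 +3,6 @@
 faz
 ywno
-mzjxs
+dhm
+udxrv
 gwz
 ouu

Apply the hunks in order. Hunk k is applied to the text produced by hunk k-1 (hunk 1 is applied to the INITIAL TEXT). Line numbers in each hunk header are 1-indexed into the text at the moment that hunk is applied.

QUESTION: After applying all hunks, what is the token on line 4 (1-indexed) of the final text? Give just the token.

Answer: ywno

Derivation:
Hunk 1: at line 2 remove [wgyn] add [adab,sicf] -> 7 lines: brg fubmk zxnq adab sicf iax dkfq
Hunk 2: at line 1 remove [zxnq,adab] add [faz,ukb,jkl] -> 8 lines: brg fubmk faz ukb jkl sicf iax dkfq
Hunk 3: at line 4 remove [jkl,sicf] add [vouhh,gwz,ouu] -> 9 lines: brg fubmk faz ukb vouhh gwz ouu iax dkfq
Hunk 4: at line 3 remove [ukb,vouhh] add [ywno,irhc,lsafr] -> 10 lines: brg fubmk faz ywno irhc lsafr gwz ouu iax dkfq
Hunk 5: at line 3 remove [irhc,lsafr] add [mzjxs] -> 9 lines: brg fubmk faz ywno mzjxs gwz ouu iax dkfq
Hunk 6: at line 3 remove [mzjxs] add [dhm,udxrv] -> 10 lines: brg fubmk faz ywno dhm udxrv gwz ouu iax dkfq
Final line 4: ywno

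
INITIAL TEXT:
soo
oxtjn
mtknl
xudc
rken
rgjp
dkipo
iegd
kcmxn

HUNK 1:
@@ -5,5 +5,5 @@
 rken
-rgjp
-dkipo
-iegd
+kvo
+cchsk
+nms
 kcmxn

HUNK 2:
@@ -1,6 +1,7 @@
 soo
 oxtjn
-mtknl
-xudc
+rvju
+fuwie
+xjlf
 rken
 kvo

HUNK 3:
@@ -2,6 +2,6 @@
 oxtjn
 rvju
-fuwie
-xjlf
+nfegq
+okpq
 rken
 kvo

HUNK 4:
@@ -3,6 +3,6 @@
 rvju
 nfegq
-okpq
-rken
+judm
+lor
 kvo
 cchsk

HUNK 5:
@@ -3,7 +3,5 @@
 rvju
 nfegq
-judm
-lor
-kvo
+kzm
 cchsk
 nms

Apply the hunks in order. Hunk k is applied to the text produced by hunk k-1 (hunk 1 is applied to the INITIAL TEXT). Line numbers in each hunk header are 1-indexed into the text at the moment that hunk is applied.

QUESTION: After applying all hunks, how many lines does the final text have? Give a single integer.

Answer: 8

Derivation:
Hunk 1: at line 5 remove [rgjp,dkipo,iegd] add [kvo,cchsk,nms] -> 9 lines: soo oxtjn mtknl xudc rken kvo cchsk nms kcmxn
Hunk 2: at line 1 remove [mtknl,xudc] add [rvju,fuwie,xjlf] -> 10 lines: soo oxtjn rvju fuwie xjlf rken kvo cchsk nms kcmxn
Hunk 3: at line 2 remove [fuwie,xjlf] add [nfegq,okpq] -> 10 lines: soo oxtjn rvju nfegq okpq rken kvo cchsk nms kcmxn
Hunk 4: at line 3 remove [okpq,rken] add [judm,lor] -> 10 lines: soo oxtjn rvju nfegq judm lor kvo cchsk nms kcmxn
Hunk 5: at line 3 remove [judm,lor,kvo] add [kzm] -> 8 lines: soo oxtjn rvju nfegq kzm cchsk nms kcmxn
Final line count: 8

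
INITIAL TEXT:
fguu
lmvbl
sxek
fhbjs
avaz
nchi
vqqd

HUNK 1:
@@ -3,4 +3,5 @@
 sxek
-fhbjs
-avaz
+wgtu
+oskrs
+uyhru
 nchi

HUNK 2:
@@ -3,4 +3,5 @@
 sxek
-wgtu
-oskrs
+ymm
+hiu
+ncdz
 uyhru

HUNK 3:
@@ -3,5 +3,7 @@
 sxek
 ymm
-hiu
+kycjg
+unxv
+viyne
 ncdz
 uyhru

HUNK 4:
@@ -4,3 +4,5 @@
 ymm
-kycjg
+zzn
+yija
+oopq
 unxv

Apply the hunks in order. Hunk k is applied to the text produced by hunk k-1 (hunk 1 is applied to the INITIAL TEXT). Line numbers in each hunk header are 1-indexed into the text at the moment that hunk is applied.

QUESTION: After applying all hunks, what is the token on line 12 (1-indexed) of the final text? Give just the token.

Answer: nchi

Derivation:
Hunk 1: at line 3 remove [fhbjs,avaz] add [wgtu,oskrs,uyhru] -> 8 lines: fguu lmvbl sxek wgtu oskrs uyhru nchi vqqd
Hunk 2: at line 3 remove [wgtu,oskrs] add [ymm,hiu,ncdz] -> 9 lines: fguu lmvbl sxek ymm hiu ncdz uyhru nchi vqqd
Hunk 3: at line 3 remove [hiu] add [kycjg,unxv,viyne] -> 11 lines: fguu lmvbl sxek ymm kycjg unxv viyne ncdz uyhru nchi vqqd
Hunk 4: at line 4 remove [kycjg] add [zzn,yija,oopq] -> 13 lines: fguu lmvbl sxek ymm zzn yija oopq unxv viyne ncdz uyhru nchi vqqd
Final line 12: nchi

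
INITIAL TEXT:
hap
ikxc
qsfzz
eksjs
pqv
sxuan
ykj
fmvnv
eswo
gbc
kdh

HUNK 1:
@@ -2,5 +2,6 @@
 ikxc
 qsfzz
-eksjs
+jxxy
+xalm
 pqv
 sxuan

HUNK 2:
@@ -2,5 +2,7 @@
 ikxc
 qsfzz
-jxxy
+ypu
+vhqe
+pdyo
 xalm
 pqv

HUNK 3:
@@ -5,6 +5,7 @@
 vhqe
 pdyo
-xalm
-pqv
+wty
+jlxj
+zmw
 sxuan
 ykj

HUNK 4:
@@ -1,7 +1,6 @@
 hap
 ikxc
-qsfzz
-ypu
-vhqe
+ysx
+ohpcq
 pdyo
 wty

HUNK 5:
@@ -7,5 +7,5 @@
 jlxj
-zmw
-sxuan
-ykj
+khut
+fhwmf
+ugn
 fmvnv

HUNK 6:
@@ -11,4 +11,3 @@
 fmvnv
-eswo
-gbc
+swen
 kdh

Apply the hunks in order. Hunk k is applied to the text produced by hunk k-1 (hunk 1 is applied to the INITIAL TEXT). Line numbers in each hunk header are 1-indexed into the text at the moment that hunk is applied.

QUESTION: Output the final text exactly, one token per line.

Answer: hap
ikxc
ysx
ohpcq
pdyo
wty
jlxj
khut
fhwmf
ugn
fmvnv
swen
kdh

Derivation:
Hunk 1: at line 2 remove [eksjs] add [jxxy,xalm] -> 12 lines: hap ikxc qsfzz jxxy xalm pqv sxuan ykj fmvnv eswo gbc kdh
Hunk 2: at line 2 remove [jxxy] add [ypu,vhqe,pdyo] -> 14 lines: hap ikxc qsfzz ypu vhqe pdyo xalm pqv sxuan ykj fmvnv eswo gbc kdh
Hunk 3: at line 5 remove [xalm,pqv] add [wty,jlxj,zmw] -> 15 lines: hap ikxc qsfzz ypu vhqe pdyo wty jlxj zmw sxuan ykj fmvnv eswo gbc kdh
Hunk 4: at line 1 remove [qsfzz,ypu,vhqe] add [ysx,ohpcq] -> 14 lines: hap ikxc ysx ohpcq pdyo wty jlxj zmw sxuan ykj fmvnv eswo gbc kdh
Hunk 5: at line 7 remove [zmw,sxuan,ykj] add [khut,fhwmf,ugn] -> 14 lines: hap ikxc ysx ohpcq pdyo wty jlxj khut fhwmf ugn fmvnv eswo gbc kdh
Hunk 6: at line 11 remove [eswo,gbc] add [swen] -> 13 lines: hap ikxc ysx ohpcq pdyo wty jlxj khut fhwmf ugn fmvnv swen kdh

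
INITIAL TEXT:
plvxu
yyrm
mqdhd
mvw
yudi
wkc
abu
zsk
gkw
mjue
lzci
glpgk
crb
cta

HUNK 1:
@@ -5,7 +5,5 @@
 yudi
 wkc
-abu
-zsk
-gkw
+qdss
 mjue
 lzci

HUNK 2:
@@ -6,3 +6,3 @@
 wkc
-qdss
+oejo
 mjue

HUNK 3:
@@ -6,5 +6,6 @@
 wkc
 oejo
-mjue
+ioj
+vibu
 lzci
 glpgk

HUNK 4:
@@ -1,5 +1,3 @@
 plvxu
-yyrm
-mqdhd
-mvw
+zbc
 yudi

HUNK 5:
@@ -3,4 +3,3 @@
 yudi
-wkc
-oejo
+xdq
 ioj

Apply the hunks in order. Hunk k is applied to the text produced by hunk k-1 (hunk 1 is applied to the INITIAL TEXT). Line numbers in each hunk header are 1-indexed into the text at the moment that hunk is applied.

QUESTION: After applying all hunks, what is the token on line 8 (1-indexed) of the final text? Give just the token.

Hunk 1: at line 5 remove [abu,zsk,gkw] add [qdss] -> 12 lines: plvxu yyrm mqdhd mvw yudi wkc qdss mjue lzci glpgk crb cta
Hunk 2: at line 6 remove [qdss] add [oejo] -> 12 lines: plvxu yyrm mqdhd mvw yudi wkc oejo mjue lzci glpgk crb cta
Hunk 3: at line 6 remove [mjue] add [ioj,vibu] -> 13 lines: plvxu yyrm mqdhd mvw yudi wkc oejo ioj vibu lzci glpgk crb cta
Hunk 4: at line 1 remove [yyrm,mqdhd,mvw] add [zbc] -> 11 lines: plvxu zbc yudi wkc oejo ioj vibu lzci glpgk crb cta
Hunk 5: at line 3 remove [wkc,oejo] add [xdq] -> 10 lines: plvxu zbc yudi xdq ioj vibu lzci glpgk crb cta
Final line 8: glpgk

Answer: glpgk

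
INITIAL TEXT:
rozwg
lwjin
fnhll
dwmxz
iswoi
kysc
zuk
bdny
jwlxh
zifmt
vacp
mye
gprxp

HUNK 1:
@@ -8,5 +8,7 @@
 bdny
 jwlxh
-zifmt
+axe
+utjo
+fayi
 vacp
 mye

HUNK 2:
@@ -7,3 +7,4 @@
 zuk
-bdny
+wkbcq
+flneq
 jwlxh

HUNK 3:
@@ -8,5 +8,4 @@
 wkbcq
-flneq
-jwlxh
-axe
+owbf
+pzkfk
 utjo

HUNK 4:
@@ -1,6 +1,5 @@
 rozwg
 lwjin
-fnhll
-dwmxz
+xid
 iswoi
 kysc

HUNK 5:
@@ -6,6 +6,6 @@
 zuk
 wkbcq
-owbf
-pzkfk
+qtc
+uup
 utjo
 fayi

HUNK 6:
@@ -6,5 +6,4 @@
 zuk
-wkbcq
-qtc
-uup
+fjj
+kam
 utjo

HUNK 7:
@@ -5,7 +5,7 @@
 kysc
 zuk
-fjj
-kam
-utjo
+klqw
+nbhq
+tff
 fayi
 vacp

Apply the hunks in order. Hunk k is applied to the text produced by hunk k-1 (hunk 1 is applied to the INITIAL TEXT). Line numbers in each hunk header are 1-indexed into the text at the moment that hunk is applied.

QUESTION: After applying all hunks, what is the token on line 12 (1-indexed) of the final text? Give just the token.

Answer: mye

Derivation:
Hunk 1: at line 8 remove [zifmt] add [axe,utjo,fayi] -> 15 lines: rozwg lwjin fnhll dwmxz iswoi kysc zuk bdny jwlxh axe utjo fayi vacp mye gprxp
Hunk 2: at line 7 remove [bdny] add [wkbcq,flneq] -> 16 lines: rozwg lwjin fnhll dwmxz iswoi kysc zuk wkbcq flneq jwlxh axe utjo fayi vacp mye gprxp
Hunk 3: at line 8 remove [flneq,jwlxh,axe] add [owbf,pzkfk] -> 15 lines: rozwg lwjin fnhll dwmxz iswoi kysc zuk wkbcq owbf pzkfk utjo fayi vacp mye gprxp
Hunk 4: at line 1 remove [fnhll,dwmxz] add [xid] -> 14 lines: rozwg lwjin xid iswoi kysc zuk wkbcq owbf pzkfk utjo fayi vacp mye gprxp
Hunk 5: at line 6 remove [owbf,pzkfk] add [qtc,uup] -> 14 lines: rozwg lwjin xid iswoi kysc zuk wkbcq qtc uup utjo fayi vacp mye gprxp
Hunk 6: at line 6 remove [wkbcq,qtc,uup] add [fjj,kam] -> 13 lines: rozwg lwjin xid iswoi kysc zuk fjj kam utjo fayi vacp mye gprxp
Hunk 7: at line 5 remove [fjj,kam,utjo] add [klqw,nbhq,tff] -> 13 lines: rozwg lwjin xid iswoi kysc zuk klqw nbhq tff fayi vacp mye gprxp
Final line 12: mye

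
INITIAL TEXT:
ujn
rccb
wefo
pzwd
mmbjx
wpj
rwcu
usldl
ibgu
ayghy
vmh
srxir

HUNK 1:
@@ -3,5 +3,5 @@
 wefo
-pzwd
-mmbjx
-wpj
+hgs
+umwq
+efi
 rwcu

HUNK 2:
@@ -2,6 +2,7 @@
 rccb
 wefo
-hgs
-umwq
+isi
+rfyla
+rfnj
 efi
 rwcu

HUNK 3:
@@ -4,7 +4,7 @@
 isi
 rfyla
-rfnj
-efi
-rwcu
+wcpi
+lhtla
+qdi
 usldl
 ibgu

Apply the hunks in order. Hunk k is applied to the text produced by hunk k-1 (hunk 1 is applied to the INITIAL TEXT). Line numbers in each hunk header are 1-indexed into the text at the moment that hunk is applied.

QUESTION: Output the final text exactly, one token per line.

Hunk 1: at line 3 remove [pzwd,mmbjx,wpj] add [hgs,umwq,efi] -> 12 lines: ujn rccb wefo hgs umwq efi rwcu usldl ibgu ayghy vmh srxir
Hunk 2: at line 2 remove [hgs,umwq] add [isi,rfyla,rfnj] -> 13 lines: ujn rccb wefo isi rfyla rfnj efi rwcu usldl ibgu ayghy vmh srxir
Hunk 3: at line 4 remove [rfnj,efi,rwcu] add [wcpi,lhtla,qdi] -> 13 lines: ujn rccb wefo isi rfyla wcpi lhtla qdi usldl ibgu ayghy vmh srxir

Answer: ujn
rccb
wefo
isi
rfyla
wcpi
lhtla
qdi
usldl
ibgu
ayghy
vmh
srxir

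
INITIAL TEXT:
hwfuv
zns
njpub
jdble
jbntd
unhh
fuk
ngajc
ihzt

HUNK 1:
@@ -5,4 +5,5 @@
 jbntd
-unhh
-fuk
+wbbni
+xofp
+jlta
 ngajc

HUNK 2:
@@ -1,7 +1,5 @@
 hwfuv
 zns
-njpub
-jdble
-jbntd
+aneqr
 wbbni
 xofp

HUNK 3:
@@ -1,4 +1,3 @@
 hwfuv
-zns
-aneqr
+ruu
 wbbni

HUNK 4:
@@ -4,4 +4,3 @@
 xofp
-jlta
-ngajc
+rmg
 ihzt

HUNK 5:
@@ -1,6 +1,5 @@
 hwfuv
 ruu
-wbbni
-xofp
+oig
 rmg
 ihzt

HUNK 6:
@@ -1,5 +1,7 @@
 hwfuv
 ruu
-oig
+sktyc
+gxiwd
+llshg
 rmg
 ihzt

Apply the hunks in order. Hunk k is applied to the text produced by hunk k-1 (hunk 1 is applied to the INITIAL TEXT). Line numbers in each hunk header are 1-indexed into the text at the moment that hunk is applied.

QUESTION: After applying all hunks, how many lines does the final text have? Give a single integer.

Answer: 7

Derivation:
Hunk 1: at line 5 remove [unhh,fuk] add [wbbni,xofp,jlta] -> 10 lines: hwfuv zns njpub jdble jbntd wbbni xofp jlta ngajc ihzt
Hunk 2: at line 1 remove [njpub,jdble,jbntd] add [aneqr] -> 8 lines: hwfuv zns aneqr wbbni xofp jlta ngajc ihzt
Hunk 3: at line 1 remove [zns,aneqr] add [ruu] -> 7 lines: hwfuv ruu wbbni xofp jlta ngajc ihzt
Hunk 4: at line 4 remove [jlta,ngajc] add [rmg] -> 6 lines: hwfuv ruu wbbni xofp rmg ihzt
Hunk 5: at line 1 remove [wbbni,xofp] add [oig] -> 5 lines: hwfuv ruu oig rmg ihzt
Hunk 6: at line 1 remove [oig] add [sktyc,gxiwd,llshg] -> 7 lines: hwfuv ruu sktyc gxiwd llshg rmg ihzt
Final line count: 7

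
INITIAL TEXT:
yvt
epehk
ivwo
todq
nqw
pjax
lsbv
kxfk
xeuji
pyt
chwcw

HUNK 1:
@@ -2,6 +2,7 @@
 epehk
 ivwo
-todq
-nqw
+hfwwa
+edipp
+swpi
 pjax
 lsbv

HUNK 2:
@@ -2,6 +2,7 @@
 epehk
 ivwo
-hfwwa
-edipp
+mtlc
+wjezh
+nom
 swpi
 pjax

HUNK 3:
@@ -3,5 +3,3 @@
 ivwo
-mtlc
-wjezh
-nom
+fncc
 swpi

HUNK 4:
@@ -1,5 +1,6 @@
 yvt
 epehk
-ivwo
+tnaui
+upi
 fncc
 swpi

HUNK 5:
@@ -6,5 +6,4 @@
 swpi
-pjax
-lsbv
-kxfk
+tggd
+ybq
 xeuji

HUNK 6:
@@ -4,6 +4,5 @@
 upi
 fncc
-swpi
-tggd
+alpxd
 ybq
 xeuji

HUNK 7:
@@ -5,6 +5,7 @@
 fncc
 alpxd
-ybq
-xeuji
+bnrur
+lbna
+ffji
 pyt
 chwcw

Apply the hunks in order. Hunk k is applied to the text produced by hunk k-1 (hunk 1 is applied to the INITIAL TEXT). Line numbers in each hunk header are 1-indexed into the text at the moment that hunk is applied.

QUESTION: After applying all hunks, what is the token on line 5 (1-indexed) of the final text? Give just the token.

Hunk 1: at line 2 remove [todq,nqw] add [hfwwa,edipp,swpi] -> 12 lines: yvt epehk ivwo hfwwa edipp swpi pjax lsbv kxfk xeuji pyt chwcw
Hunk 2: at line 2 remove [hfwwa,edipp] add [mtlc,wjezh,nom] -> 13 lines: yvt epehk ivwo mtlc wjezh nom swpi pjax lsbv kxfk xeuji pyt chwcw
Hunk 3: at line 3 remove [mtlc,wjezh,nom] add [fncc] -> 11 lines: yvt epehk ivwo fncc swpi pjax lsbv kxfk xeuji pyt chwcw
Hunk 4: at line 1 remove [ivwo] add [tnaui,upi] -> 12 lines: yvt epehk tnaui upi fncc swpi pjax lsbv kxfk xeuji pyt chwcw
Hunk 5: at line 6 remove [pjax,lsbv,kxfk] add [tggd,ybq] -> 11 lines: yvt epehk tnaui upi fncc swpi tggd ybq xeuji pyt chwcw
Hunk 6: at line 4 remove [swpi,tggd] add [alpxd] -> 10 lines: yvt epehk tnaui upi fncc alpxd ybq xeuji pyt chwcw
Hunk 7: at line 5 remove [ybq,xeuji] add [bnrur,lbna,ffji] -> 11 lines: yvt epehk tnaui upi fncc alpxd bnrur lbna ffji pyt chwcw
Final line 5: fncc

Answer: fncc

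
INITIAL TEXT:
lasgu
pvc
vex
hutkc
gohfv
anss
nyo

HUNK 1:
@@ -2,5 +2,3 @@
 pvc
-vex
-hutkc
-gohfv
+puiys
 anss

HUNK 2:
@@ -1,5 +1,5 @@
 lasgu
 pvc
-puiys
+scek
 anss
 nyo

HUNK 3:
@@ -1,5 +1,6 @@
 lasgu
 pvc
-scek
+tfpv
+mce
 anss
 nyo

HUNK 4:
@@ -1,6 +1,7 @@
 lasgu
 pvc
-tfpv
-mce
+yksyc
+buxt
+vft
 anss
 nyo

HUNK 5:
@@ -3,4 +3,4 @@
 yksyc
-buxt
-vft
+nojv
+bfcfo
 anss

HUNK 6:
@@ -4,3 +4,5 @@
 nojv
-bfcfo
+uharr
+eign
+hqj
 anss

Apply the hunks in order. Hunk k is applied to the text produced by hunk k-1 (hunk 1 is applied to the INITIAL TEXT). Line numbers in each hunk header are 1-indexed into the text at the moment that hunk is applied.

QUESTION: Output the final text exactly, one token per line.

Hunk 1: at line 2 remove [vex,hutkc,gohfv] add [puiys] -> 5 lines: lasgu pvc puiys anss nyo
Hunk 2: at line 1 remove [puiys] add [scek] -> 5 lines: lasgu pvc scek anss nyo
Hunk 3: at line 1 remove [scek] add [tfpv,mce] -> 6 lines: lasgu pvc tfpv mce anss nyo
Hunk 4: at line 1 remove [tfpv,mce] add [yksyc,buxt,vft] -> 7 lines: lasgu pvc yksyc buxt vft anss nyo
Hunk 5: at line 3 remove [buxt,vft] add [nojv,bfcfo] -> 7 lines: lasgu pvc yksyc nojv bfcfo anss nyo
Hunk 6: at line 4 remove [bfcfo] add [uharr,eign,hqj] -> 9 lines: lasgu pvc yksyc nojv uharr eign hqj anss nyo

Answer: lasgu
pvc
yksyc
nojv
uharr
eign
hqj
anss
nyo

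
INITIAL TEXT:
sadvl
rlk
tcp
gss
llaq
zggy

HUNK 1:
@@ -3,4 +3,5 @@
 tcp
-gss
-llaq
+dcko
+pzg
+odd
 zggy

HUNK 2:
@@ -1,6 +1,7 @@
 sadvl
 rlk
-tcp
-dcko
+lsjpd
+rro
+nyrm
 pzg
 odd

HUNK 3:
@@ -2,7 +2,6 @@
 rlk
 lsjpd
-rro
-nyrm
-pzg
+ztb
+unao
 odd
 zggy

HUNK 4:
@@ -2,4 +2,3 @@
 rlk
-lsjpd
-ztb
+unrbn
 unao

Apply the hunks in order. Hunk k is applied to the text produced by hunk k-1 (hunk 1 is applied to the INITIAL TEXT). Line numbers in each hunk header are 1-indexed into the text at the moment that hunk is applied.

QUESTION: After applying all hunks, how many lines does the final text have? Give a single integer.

Hunk 1: at line 3 remove [gss,llaq] add [dcko,pzg,odd] -> 7 lines: sadvl rlk tcp dcko pzg odd zggy
Hunk 2: at line 1 remove [tcp,dcko] add [lsjpd,rro,nyrm] -> 8 lines: sadvl rlk lsjpd rro nyrm pzg odd zggy
Hunk 3: at line 2 remove [rro,nyrm,pzg] add [ztb,unao] -> 7 lines: sadvl rlk lsjpd ztb unao odd zggy
Hunk 4: at line 2 remove [lsjpd,ztb] add [unrbn] -> 6 lines: sadvl rlk unrbn unao odd zggy
Final line count: 6

Answer: 6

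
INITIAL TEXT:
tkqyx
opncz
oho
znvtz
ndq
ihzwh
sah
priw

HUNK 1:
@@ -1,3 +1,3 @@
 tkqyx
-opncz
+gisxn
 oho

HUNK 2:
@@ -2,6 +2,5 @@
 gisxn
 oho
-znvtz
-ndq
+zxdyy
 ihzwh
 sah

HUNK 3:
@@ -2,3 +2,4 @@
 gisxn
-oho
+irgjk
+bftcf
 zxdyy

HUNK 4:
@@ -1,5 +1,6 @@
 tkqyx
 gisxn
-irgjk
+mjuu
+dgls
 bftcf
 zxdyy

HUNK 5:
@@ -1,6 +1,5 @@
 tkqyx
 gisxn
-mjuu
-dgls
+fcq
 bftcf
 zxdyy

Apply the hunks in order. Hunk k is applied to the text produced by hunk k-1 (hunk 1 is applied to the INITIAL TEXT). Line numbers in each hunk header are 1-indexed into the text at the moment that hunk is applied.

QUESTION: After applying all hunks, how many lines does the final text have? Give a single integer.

Hunk 1: at line 1 remove [opncz] add [gisxn] -> 8 lines: tkqyx gisxn oho znvtz ndq ihzwh sah priw
Hunk 2: at line 2 remove [znvtz,ndq] add [zxdyy] -> 7 lines: tkqyx gisxn oho zxdyy ihzwh sah priw
Hunk 3: at line 2 remove [oho] add [irgjk,bftcf] -> 8 lines: tkqyx gisxn irgjk bftcf zxdyy ihzwh sah priw
Hunk 4: at line 1 remove [irgjk] add [mjuu,dgls] -> 9 lines: tkqyx gisxn mjuu dgls bftcf zxdyy ihzwh sah priw
Hunk 5: at line 1 remove [mjuu,dgls] add [fcq] -> 8 lines: tkqyx gisxn fcq bftcf zxdyy ihzwh sah priw
Final line count: 8

Answer: 8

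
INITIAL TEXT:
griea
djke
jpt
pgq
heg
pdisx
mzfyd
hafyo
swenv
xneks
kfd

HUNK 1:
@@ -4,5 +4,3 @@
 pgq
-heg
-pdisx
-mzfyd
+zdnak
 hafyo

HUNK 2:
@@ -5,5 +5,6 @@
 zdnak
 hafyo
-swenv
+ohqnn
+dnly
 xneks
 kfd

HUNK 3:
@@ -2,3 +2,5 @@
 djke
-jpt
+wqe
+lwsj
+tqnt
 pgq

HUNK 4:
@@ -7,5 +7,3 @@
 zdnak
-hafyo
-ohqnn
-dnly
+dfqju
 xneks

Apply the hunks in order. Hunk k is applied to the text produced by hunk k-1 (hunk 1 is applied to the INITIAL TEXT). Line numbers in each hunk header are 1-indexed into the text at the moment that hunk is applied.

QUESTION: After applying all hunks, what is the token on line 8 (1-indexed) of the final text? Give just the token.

Hunk 1: at line 4 remove [heg,pdisx,mzfyd] add [zdnak] -> 9 lines: griea djke jpt pgq zdnak hafyo swenv xneks kfd
Hunk 2: at line 5 remove [swenv] add [ohqnn,dnly] -> 10 lines: griea djke jpt pgq zdnak hafyo ohqnn dnly xneks kfd
Hunk 3: at line 2 remove [jpt] add [wqe,lwsj,tqnt] -> 12 lines: griea djke wqe lwsj tqnt pgq zdnak hafyo ohqnn dnly xneks kfd
Hunk 4: at line 7 remove [hafyo,ohqnn,dnly] add [dfqju] -> 10 lines: griea djke wqe lwsj tqnt pgq zdnak dfqju xneks kfd
Final line 8: dfqju

Answer: dfqju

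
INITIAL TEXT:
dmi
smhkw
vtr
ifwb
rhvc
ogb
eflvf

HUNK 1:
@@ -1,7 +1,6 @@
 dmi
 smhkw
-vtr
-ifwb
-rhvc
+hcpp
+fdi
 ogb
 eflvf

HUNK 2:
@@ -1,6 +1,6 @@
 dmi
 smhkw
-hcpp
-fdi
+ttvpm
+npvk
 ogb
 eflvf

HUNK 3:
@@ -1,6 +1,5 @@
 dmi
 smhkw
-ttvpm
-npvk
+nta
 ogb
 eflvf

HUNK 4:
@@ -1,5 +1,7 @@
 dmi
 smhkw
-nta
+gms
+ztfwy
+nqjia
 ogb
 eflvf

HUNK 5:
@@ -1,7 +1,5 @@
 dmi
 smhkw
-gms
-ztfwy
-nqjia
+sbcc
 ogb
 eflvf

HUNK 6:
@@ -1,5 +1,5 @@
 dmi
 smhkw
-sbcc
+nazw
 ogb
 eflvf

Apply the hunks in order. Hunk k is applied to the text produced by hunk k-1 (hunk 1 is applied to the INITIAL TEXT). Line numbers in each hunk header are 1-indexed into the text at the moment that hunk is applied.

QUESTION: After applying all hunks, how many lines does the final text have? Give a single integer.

Hunk 1: at line 1 remove [vtr,ifwb,rhvc] add [hcpp,fdi] -> 6 lines: dmi smhkw hcpp fdi ogb eflvf
Hunk 2: at line 1 remove [hcpp,fdi] add [ttvpm,npvk] -> 6 lines: dmi smhkw ttvpm npvk ogb eflvf
Hunk 3: at line 1 remove [ttvpm,npvk] add [nta] -> 5 lines: dmi smhkw nta ogb eflvf
Hunk 4: at line 1 remove [nta] add [gms,ztfwy,nqjia] -> 7 lines: dmi smhkw gms ztfwy nqjia ogb eflvf
Hunk 5: at line 1 remove [gms,ztfwy,nqjia] add [sbcc] -> 5 lines: dmi smhkw sbcc ogb eflvf
Hunk 6: at line 1 remove [sbcc] add [nazw] -> 5 lines: dmi smhkw nazw ogb eflvf
Final line count: 5

Answer: 5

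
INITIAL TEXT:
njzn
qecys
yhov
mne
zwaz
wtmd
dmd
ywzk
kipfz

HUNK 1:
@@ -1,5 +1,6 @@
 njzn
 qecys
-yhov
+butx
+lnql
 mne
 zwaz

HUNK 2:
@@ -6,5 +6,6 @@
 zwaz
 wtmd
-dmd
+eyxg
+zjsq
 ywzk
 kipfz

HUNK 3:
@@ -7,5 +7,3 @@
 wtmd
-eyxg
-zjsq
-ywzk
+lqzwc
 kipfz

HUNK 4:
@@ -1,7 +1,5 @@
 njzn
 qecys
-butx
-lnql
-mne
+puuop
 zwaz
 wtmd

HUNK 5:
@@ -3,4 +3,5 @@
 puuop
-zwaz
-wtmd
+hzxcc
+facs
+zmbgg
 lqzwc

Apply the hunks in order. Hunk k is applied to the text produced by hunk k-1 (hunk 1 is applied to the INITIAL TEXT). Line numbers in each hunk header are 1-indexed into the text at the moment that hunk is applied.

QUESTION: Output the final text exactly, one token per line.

Hunk 1: at line 1 remove [yhov] add [butx,lnql] -> 10 lines: njzn qecys butx lnql mne zwaz wtmd dmd ywzk kipfz
Hunk 2: at line 6 remove [dmd] add [eyxg,zjsq] -> 11 lines: njzn qecys butx lnql mne zwaz wtmd eyxg zjsq ywzk kipfz
Hunk 3: at line 7 remove [eyxg,zjsq,ywzk] add [lqzwc] -> 9 lines: njzn qecys butx lnql mne zwaz wtmd lqzwc kipfz
Hunk 4: at line 1 remove [butx,lnql,mne] add [puuop] -> 7 lines: njzn qecys puuop zwaz wtmd lqzwc kipfz
Hunk 5: at line 3 remove [zwaz,wtmd] add [hzxcc,facs,zmbgg] -> 8 lines: njzn qecys puuop hzxcc facs zmbgg lqzwc kipfz

Answer: njzn
qecys
puuop
hzxcc
facs
zmbgg
lqzwc
kipfz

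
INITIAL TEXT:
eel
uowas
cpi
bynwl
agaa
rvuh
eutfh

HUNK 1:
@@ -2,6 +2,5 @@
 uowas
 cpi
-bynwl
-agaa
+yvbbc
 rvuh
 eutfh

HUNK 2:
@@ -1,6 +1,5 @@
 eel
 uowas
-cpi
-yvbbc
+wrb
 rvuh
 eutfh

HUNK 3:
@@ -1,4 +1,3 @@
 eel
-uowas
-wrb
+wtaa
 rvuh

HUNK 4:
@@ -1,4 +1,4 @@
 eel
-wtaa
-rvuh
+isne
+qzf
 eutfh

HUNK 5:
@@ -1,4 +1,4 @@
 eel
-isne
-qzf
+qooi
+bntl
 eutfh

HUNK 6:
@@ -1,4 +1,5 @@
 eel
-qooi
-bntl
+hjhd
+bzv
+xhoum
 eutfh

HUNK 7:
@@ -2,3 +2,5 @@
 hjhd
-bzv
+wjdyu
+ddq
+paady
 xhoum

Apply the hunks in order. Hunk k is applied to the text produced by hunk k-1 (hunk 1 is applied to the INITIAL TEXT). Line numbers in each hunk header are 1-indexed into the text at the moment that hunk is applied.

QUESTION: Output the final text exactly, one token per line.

Hunk 1: at line 2 remove [bynwl,agaa] add [yvbbc] -> 6 lines: eel uowas cpi yvbbc rvuh eutfh
Hunk 2: at line 1 remove [cpi,yvbbc] add [wrb] -> 5 lines: eel uowas wrb rvuh eutfh
Hunk 3: at line 1 remove [uowas,wrb] add [wtaa] -> 4 lines: eel wtaa rvuh eutfh
Hunk 4: at line 1 remove [wtaa,rvuh] add [isne,qzf] -> 4 lines: eel isne qzf eutfh
Hunk 5: at line 1 remove [isne,qzf] add [qooi,bntl] -> 4 lines: eel qooi bntl eutfh
Hunk 6: at line 1 remove [qooi,bntl] add [hjhd,bzv,xhoum] -> 5 lines: eel hjhd bzv xhoum eutfh
Hunk 7: at line 2 remove [bzv] add [wjdyu,ddq,paady] -> 7 lines: eel hjhd wjdyu ddq paady xhoum eutfh

Answer: eel
hjhd
wjdyu
ddq
paady
xhoum
eutfh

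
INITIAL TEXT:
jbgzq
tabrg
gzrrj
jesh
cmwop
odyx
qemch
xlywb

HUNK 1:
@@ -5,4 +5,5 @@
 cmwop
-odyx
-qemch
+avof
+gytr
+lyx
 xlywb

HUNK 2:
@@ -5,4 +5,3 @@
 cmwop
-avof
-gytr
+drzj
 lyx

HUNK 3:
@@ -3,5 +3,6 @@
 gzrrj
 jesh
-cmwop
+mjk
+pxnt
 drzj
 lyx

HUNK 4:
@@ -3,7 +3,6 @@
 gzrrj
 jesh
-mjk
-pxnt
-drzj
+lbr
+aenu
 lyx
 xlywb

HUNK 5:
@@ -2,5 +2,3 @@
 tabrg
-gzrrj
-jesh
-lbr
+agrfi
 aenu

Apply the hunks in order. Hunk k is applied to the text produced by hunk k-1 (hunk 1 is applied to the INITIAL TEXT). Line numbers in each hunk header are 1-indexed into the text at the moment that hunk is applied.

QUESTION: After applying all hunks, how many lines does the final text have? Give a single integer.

Answer: 6

Derivation:
Hunk 1: at line 5 remove [odyx,qemch] add [avof,gytr,lyx] -> 9 lines: jbgzq tabrg gzrrj jesh cmwop avof gytr lyx xlywb
Hunk 2: at line 5 remove [avof,gytr] add [drzj] -> 8 lines: jbgzq tabrg gzrrj jesh cmwop drzj lyx xlywb
Hunk 3: at line 3 remove [cmwop] add [mjk,pxnt] -> 9 lines: jbgzq tabrg gzrrj jesh mjk pxnt drzj lyx xlywb
Hunk 4: at line 3 remove [mjk,pxnt,drzj] add [lbr,aenu] -> 8 lines: jbgzq tabrg gzrrj jesh lbr aenu lyx xlywb
Hunk 5: at line 2 remove [gzrrj,jesh,lbr] add [agrfi] -> 6 lines: jbgzq tabrg agrfi aenu lyx xlywb
Final line count: 6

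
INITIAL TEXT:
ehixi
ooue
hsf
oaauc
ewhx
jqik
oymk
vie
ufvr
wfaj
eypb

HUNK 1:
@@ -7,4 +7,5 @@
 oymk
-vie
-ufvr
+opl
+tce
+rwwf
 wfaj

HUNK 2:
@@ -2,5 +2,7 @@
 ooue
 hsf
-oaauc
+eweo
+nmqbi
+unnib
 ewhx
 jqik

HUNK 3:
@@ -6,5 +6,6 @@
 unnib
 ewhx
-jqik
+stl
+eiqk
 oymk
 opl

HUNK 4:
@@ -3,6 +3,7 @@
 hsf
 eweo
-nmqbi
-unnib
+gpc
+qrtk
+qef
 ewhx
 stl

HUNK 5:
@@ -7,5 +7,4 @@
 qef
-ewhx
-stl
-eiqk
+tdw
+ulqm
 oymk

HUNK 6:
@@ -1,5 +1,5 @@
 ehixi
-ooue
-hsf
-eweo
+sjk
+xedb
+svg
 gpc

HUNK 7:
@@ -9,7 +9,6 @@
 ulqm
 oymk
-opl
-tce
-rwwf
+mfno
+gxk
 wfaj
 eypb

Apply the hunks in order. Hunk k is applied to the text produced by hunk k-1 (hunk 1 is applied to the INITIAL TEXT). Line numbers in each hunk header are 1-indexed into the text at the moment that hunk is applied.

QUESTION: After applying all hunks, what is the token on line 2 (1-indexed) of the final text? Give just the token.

Hunk 1: at line 7 remove [vie,ufvr] add [opl,tce,rwwf] -> 12 lines: ehixi ooue hsf oaauc ewhx jqik oymk opl tce rwwf wfaj eypb
Hunk 2: at line 2 remove [oaauc] add [eweo,nmqbi,unnib] -> 14 lines: ehixi ooue hsf eweo nmqbi unnib ewhx jqik oymk opl tce rwwf wfaj eypb
Hunk 3: at line 6 remove [jqik] add [stl,eiqk] -> 15 lines: ehixi ooue hsf eweo nmqbi unnib ewhx stl eiqk oymk opl tce rwwf wfaj eypb
Hunk 4: at line 3 remove [nmqbi,unnib] add [gpc,qrtk,qef] -> 16 lines: ehixi ooue hsf eweo gpc qrtk qef ewhx stl eiqk oymk opl tce rwwf wfaj eypb
Hunk 5: at line 7 remove [ewhx,stl,eiqk] add [tdw,ulqm] -> 15 lines: ehixi ooue hsf eweo gpc qrtk qef tdw ulqm oymk opl tce rwwf wfaj eypb
Hunk 6: at line 1 remove [ooue,hsf,eweo] add [sjk,xedb,svg] -> 15 lines: ehixi sjk xedb svg gpc qrtk qef tdw ulqm oymk opl tce rwwf wfaj eypb
Hunk 7: at line 9 remove [opl,tce,rwwf] add [mfno,gxk] -> 14 lines: ehixi sjk xedb svg gpc qrtk qef tdw ulqm oymk mfno gxk wfaj eypb
Final line 2: sjk

Answer: sjk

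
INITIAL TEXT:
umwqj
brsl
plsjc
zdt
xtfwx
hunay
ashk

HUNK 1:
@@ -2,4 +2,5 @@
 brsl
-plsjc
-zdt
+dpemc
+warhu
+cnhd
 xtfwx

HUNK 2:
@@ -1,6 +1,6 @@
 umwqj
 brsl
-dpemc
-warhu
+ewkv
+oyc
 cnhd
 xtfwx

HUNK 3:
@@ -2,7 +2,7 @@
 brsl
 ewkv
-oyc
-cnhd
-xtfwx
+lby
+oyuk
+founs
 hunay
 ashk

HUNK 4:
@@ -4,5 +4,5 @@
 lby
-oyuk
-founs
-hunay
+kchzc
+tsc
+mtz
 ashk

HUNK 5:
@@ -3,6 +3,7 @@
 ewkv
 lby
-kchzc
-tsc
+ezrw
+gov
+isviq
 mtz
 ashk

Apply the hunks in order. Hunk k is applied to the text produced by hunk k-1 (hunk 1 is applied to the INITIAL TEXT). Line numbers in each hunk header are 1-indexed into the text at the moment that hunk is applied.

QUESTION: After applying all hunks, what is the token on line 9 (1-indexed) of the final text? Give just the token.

Answer: ashk

Derivation:
Hunk 1: at line 2 remove [plsjc,zdt] add [dpemc,warhu,cnhd] -> 8 lines: umwqj brsl dpemc warhu cnhd xtfwx hunay ashk
Hunk 2: at line 1 remove [dpemc,warhu] add [ewkv,oyc] -> 8 lines: umwqj brsl ewkv oyc cnhd xtfwx hunay ashk
Hunk 3: at line 2 remove [oyc,cnhd,xtfwx] add [lby,oyuk,founs] -> 8 lines: umwqj brsl ewkv lby oyuk founs hunay ashk
Hunk 4: at line 4 remove [oyuk,founs,hunay] add [kchzc,tsc,mtz] -> 8 lines: umwqj brsl ewkv lby kchzc tsc mtz ashk
Hunk 5: at line 3 remove [kchzc,tsc] add [ezrw,gov,isviq] -> 9 lines: umwqj brsl ewkv lby ezrw gov isviq mtz ashk
Final line 9: ashk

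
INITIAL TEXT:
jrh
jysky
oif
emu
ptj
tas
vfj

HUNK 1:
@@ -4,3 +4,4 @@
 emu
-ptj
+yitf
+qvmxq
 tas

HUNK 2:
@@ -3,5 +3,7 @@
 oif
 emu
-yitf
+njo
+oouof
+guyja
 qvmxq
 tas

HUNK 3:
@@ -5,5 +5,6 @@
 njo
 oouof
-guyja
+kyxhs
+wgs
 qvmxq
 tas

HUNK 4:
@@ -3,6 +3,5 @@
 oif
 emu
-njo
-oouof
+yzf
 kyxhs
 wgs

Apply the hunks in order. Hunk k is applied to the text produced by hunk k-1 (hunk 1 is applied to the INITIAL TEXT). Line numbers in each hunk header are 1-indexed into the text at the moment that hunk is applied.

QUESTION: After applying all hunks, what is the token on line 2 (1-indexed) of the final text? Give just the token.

Hunk 1: at line 4 remove [ptj] add [yitf,qvmxq] -> 8 lines: jrh jysky oif emu yitf qvmxq tas vfj
Hunk 2: at line 3 remove [yitf] add [njo,oouof,guyja] -> 10 lines: jrh jysky oif emu njo oouof guyja qvmxq tas vfj
Hunk 3: at line 5 remove [guyja] add [kyxhs,wgs] -> 11 lines: jrh jysky oif emu njo oouof kyxhs wgs qvmxq tas vfj
Hunk 4: at line 3 remove [njo,oouof] add [yzf] -> 10 lines: jrh jysky oif emu yzf kyxhs wgs qvmxq tas vfj
Final line 2: jysky

Answer: jysky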